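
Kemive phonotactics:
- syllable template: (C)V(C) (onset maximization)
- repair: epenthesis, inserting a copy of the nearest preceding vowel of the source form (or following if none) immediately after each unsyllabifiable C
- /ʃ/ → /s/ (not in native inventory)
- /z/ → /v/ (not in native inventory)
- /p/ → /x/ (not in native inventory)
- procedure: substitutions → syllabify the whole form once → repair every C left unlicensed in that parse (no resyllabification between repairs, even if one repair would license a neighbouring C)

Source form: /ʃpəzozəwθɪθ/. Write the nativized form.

Substitution: /ʃ/ → /s/, /p/ → /x/, /z/ → /v/, giving /sxəvovəwθɪθ/.
The consonants /s/ cannot be parsed into a legal (C)V(C) syllable (at most one coda consonant is licensed; onsets are limited to one consonant).
Epenthesis after each stranded consonant: /s/ → /sə/.

səxəvovəwθɪθ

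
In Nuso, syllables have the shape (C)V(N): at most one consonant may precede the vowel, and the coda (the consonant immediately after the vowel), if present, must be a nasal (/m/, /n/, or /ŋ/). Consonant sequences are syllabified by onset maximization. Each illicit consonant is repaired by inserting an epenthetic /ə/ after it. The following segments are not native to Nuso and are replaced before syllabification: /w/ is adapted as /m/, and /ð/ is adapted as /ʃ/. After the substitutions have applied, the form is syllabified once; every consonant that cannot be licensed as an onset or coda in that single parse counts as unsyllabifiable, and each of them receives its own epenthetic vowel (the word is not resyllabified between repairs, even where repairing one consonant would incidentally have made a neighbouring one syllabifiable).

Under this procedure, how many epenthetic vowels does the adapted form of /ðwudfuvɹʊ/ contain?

After substitution the input is /ʃmudfuvɹʊ/.
The unsyllabifiable consonants are /ʃ/, /d/, /v/; each receives one epenthetic vowel.

3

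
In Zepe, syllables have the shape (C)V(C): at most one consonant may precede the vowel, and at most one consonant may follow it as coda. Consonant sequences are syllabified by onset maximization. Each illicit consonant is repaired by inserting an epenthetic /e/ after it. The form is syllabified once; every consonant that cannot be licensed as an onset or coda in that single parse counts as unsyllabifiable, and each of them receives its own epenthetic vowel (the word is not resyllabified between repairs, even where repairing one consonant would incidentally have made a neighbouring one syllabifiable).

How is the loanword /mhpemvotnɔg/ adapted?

mehepemvotnɔg

Syllabifying with onset maximization leaves /m/, /h/ stranded (at most one coda consonant is licensed; onsets are limited to one consonant).
Epenthesis after each stranded consonant: /m/ → /me/, /h/ → /he/.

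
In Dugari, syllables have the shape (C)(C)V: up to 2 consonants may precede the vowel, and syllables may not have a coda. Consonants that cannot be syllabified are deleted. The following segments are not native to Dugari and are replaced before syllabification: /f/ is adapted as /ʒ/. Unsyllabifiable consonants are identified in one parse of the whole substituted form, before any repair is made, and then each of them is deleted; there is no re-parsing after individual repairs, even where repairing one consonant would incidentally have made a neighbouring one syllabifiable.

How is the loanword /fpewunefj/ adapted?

Substitution: /f/ → /ʒ/, giving /ʒpewuneʒj/.
Syllabifying with onset maximization leaves /ʒ/, /j/ stranded (no codas are permitted; onsets may contain at most 2 consonants).
Each unlicensed consonant is deleted: /ʒ/, /j/.

ʒpewune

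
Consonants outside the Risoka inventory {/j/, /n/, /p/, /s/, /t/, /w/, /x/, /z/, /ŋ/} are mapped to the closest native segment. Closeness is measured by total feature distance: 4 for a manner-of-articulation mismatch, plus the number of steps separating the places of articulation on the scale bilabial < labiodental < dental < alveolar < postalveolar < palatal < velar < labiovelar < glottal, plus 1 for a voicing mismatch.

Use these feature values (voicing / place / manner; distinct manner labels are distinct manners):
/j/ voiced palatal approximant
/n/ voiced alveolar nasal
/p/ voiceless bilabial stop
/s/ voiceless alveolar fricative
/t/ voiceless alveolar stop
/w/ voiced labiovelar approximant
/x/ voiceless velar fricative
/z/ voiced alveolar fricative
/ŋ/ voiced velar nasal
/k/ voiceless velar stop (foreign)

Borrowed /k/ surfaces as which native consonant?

t

/t/ is closest: same manner (stop), place distance 3 (velar→alveolar), same voicing; total 3. Next closest is /x/ at distance 4.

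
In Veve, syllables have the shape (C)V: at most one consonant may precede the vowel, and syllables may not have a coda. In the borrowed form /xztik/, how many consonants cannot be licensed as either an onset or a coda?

3

The consonants /x/, /z/, /k/ cannot be parsed into a legal (C)V syllable (no codas are permitted; onsets are limited to one consonant).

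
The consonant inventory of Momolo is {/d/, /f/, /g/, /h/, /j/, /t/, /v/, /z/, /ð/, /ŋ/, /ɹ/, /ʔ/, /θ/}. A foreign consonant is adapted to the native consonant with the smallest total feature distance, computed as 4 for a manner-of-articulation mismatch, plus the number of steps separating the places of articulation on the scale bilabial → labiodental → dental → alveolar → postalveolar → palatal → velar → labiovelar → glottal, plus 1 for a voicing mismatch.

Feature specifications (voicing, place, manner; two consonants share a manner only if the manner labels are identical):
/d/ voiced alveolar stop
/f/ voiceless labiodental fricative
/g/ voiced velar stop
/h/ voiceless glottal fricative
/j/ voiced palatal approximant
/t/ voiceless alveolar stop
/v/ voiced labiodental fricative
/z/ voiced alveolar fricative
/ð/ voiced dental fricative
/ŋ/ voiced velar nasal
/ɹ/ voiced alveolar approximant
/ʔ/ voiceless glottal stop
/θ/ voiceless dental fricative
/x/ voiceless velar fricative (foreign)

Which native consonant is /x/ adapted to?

h

/h/ is closest: same manner (fricative), place distance 2 (velar→glottal), same voicing; total 2. Next closest is /z/ at distance 4.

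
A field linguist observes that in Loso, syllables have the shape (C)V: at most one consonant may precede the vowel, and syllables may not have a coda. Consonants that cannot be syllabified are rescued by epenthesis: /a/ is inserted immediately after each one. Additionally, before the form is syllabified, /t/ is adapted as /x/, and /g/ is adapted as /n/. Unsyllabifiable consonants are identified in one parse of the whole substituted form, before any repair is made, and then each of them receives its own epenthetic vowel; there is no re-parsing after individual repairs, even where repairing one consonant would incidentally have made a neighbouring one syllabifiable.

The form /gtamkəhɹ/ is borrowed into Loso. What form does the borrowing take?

Substitution: /g/ → /n/, /t/ → /x/, giving /nxamkəhɹ/.
Syllabifying with onset maximization leaves /n/, /m/, /h/, /ɹ/ stranded (no codas are permitted; onsets are limited to one consonant).
Inserting the epenthetic vowel yields /n/ → /na/, /m/ → /ma/, /h/ → /ha/, /ɹ/ → /ɹa/.

naxamakəhaɹa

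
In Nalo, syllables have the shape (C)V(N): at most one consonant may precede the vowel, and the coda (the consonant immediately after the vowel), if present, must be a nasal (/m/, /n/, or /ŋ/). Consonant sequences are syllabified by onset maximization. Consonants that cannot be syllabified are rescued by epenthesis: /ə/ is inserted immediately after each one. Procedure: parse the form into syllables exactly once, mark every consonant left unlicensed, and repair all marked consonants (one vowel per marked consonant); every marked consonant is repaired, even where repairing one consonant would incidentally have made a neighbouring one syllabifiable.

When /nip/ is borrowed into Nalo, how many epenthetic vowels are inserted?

The unsyllabifiable consonants are /p/; each receives one epenthetic vowel.

1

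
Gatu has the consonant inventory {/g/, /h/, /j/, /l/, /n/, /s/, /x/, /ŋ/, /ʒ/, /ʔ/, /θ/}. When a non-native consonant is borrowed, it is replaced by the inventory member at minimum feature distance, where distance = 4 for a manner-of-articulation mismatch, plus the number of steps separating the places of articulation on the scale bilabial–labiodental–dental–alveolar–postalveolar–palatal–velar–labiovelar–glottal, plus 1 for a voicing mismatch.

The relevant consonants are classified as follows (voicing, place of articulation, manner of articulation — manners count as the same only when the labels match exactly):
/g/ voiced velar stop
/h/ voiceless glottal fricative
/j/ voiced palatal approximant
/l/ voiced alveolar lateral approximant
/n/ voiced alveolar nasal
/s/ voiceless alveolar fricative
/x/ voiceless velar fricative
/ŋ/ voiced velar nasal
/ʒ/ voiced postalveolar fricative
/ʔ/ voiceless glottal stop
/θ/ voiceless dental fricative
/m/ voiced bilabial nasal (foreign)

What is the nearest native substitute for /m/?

/n/ is closest: same manner (nasal), place distance 3 (bilabial→alveolar), same voicing; total 3. Next closest is /ŋ/ at distance 6.

n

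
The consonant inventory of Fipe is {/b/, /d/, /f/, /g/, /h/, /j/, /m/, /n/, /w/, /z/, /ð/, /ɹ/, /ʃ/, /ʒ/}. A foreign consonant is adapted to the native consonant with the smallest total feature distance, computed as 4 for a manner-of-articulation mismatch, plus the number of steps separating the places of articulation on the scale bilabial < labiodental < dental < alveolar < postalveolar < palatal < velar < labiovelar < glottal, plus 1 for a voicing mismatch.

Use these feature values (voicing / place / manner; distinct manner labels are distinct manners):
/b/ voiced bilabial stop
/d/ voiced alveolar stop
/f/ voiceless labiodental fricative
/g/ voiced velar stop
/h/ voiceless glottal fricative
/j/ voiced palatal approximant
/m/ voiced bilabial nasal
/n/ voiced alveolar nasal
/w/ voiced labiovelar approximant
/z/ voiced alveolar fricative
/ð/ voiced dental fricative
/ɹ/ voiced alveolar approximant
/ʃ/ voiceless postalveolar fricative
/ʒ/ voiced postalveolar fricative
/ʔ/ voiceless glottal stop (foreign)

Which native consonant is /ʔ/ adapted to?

g

/g/ is closest: same manner (stop), place distance 2 (glottal→velar), voicing differs (+1); total 3. Next closest is /h/ at distance 4.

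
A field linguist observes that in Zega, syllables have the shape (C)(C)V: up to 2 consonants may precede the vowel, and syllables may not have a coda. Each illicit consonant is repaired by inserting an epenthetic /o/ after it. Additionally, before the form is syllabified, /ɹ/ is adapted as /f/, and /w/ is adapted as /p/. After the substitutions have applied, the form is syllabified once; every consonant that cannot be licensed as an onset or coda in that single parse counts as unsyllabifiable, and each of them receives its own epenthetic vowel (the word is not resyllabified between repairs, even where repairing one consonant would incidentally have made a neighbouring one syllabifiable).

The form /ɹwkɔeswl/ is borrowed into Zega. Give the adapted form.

Substitution: /ɹ/ → /f/, /w/ → /p/, giving /fpkɔespl/.
Under (C)(C)V, the unsyllabifiable consonants are /f/, /s/, /p/, /l/ (no codas are permitted; onsets may contain at most 2 consonants).
Each unlicensed consonant becomes the onset of a new syllable: /f/ → /fo/, /s/ → /so/, /p/ → /po/, /l/ → /lo/.

fopkɔesopolo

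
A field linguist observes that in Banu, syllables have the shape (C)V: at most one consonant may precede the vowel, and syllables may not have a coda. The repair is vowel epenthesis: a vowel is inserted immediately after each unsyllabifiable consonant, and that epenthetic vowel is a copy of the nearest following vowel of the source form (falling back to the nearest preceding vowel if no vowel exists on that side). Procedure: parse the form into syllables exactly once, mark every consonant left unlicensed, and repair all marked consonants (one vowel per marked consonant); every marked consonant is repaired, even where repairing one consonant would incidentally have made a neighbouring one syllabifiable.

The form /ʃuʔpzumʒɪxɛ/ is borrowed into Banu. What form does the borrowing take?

ʃuʔupuzumɪʒɪxɛ

Under (C)V, the unsyllabifiable consonants are /ʔ/, /p/, /m/ (no codas are permitted; onsets are limited to one consonant).
Epenthesis after each stranded consonant: /ʔ/ → /ʔu/, /p/ → /pu/, /m/ → /mɪ/.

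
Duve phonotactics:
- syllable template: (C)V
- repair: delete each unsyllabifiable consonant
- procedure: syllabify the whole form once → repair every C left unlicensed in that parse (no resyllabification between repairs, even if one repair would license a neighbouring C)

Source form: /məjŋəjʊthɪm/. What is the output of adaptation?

məŋəjʊhɪ

The consonants /j/, /t/, /m/ cannot be parsed into a legal (C)V syllable (no codas are permitted; onsets are limited to one consonant).
Deletion applies to /j/, /t/, /m/.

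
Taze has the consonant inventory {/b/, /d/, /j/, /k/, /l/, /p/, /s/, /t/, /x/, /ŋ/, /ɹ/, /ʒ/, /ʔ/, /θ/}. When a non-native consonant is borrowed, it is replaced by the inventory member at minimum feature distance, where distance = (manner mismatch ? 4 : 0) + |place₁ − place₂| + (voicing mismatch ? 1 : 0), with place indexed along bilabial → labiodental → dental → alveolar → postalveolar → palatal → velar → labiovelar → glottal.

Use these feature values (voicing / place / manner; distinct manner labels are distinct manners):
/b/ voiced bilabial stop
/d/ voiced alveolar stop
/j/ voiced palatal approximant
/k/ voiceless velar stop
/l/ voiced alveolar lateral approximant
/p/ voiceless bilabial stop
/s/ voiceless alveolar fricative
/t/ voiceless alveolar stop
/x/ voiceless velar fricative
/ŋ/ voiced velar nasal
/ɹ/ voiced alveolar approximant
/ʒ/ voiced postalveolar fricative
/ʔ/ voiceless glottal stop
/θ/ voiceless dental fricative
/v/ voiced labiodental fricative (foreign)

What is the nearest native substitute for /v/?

/θ/ is closest: same manner (fricative), place distance 1 (labiodental→dental), voicing differs (+1); total 2. Next closest is /s/ at distance 3.

θ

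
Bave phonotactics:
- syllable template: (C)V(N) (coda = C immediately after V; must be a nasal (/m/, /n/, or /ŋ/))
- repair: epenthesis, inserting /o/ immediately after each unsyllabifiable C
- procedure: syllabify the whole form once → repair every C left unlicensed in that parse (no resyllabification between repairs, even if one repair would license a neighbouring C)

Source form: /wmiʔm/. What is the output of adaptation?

The consonants /w/, /ʔ/, /m/ cannot be parsed into a legal (C)V(N) syllable (only a nasal (/m/, /n/, or /ŋ/) is licensed in coda position; onsets are limited to one consonant).
Each unlicensed consonant becomes the onset of a new syllable: /w/ → /wo/, /ʔ/ → /ʔo/, /m/ → /mo/.

womiʔomo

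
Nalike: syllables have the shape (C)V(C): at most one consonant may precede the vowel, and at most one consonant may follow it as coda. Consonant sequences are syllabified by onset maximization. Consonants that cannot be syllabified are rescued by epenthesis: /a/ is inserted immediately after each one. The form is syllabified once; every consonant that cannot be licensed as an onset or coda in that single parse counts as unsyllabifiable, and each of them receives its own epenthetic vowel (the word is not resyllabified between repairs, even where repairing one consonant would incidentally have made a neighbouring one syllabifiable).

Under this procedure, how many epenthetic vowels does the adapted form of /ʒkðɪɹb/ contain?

The unsyllabifiable consonants are /ʒ/, /k/, /b/; each receives one epenthetic vowel.

3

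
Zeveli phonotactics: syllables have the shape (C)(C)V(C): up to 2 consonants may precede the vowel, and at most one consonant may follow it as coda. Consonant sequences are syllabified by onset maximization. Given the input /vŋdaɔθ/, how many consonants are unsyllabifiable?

1

Syllabifying with onset maximization leaves /v/ stranded (at most one coda consonant is licensed; onsets may contain at most 2 consonants).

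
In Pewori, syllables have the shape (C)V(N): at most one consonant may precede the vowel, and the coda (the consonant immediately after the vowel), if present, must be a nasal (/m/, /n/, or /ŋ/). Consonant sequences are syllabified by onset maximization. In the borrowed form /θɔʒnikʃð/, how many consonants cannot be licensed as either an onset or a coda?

4

Under (C)V(N), the unsyllabifiable consonants are /ʒ/, /k/, /ʃ/, /ð/ (only a nasal (/m/, /n/, or /ŋ/) is licensed in coda position; onsets are limited to one consonant).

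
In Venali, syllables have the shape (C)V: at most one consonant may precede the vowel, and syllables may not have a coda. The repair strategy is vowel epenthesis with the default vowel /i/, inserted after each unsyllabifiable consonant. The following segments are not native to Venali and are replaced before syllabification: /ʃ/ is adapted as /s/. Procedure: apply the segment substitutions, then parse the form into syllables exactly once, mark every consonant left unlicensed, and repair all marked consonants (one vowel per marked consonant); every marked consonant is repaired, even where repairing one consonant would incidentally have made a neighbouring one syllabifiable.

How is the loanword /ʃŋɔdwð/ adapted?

siŋɔdiwiði

Substitution: /ʃ/ → /s/, giving /sŋɔdwð/.
The consonants /s/, /d/, /w/, /ð/ cannot be parsed into a legal (C)V syllable (no codas are permitted; onsets are limited to one consonant).
Each unlicensed consonant becomes the onset of a new syllable: /s/ → /si/, /d/ → /di/, /w/ → /wi/, /ð/ → /ði/.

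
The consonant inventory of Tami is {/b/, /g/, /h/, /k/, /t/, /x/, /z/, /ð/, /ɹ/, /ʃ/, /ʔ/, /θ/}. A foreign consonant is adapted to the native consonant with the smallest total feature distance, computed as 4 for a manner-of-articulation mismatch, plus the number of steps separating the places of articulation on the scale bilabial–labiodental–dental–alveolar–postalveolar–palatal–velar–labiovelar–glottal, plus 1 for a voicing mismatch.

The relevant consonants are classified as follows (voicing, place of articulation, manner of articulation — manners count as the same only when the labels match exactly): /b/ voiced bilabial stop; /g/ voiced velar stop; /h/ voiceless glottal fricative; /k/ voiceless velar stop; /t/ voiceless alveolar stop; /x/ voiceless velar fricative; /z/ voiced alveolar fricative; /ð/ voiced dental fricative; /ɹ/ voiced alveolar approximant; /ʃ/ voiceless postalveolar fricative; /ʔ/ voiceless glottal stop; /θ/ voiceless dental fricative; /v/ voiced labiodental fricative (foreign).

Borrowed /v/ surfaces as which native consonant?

ð

/ð/ is closest: same manner (fricative), place distance 1 (labiodental→dental), same voicing; total 1. Next closest is /z/ at distance 2.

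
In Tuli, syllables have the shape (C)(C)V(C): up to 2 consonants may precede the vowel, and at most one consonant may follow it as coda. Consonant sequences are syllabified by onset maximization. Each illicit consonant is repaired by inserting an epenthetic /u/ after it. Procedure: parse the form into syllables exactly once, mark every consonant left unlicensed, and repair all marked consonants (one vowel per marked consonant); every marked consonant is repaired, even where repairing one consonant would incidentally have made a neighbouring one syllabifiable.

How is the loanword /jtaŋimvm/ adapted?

jtaŋimvumu

The consonants /v/, /m/ cannot be parsed into a legal (C)(C)V(C) syllable (at most one coda consonant is licensed; onsets may contain at most 2 consonants).
Inserting the epenthetic vowel yields /v/ → /vu/, /m/ → /mu/.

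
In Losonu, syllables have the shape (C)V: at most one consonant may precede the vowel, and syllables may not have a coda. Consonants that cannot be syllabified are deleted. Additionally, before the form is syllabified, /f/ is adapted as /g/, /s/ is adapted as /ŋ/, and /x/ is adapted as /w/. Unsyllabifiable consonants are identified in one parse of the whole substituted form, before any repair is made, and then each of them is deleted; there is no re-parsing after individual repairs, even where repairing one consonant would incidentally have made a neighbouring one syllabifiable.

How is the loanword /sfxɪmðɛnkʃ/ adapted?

wɪðɛ

Substitution: /s/ → /ŋ/, /f/ → /g/, /x/ → /w/, giving /ŋgwɪmðɛnkʃ/.
Syllabifying with onset maximization leaves /ŋ/, /g/, /m/, /n/, /k/, /ʃ/ stranded (no codas are permitted; onsets are limited to one consonant).
Deletion applies to /ŋ/, /g/, /m/, /n/, /k/, /ʃ/.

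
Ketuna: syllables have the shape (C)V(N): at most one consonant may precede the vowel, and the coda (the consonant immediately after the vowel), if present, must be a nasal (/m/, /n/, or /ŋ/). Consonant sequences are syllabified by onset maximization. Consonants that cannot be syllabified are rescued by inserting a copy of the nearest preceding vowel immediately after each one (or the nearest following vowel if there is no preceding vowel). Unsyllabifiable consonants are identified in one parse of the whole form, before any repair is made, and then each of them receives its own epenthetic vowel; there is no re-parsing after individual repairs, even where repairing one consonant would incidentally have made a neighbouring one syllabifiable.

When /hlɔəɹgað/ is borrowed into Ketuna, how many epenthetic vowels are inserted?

The unsyllabifiable consonants are /h/, /ɹ/, /ð/; each receives one epenthetic vowel.

3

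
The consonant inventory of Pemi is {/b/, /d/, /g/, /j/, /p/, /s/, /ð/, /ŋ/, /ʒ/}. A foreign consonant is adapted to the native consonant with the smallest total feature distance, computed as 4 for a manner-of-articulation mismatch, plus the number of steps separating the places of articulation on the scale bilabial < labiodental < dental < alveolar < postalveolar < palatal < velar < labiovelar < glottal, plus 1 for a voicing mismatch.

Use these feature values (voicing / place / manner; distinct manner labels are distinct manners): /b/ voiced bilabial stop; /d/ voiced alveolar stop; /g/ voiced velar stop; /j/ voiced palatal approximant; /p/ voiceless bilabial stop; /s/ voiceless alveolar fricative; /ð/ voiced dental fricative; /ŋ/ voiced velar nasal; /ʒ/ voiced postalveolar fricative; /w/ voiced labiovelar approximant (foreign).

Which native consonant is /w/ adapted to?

j

/j/ is closest: same manner (approximant), place distance 2 (labiovelar→palatal), same voicing; total 2. Next closest is /g/ at distance 5.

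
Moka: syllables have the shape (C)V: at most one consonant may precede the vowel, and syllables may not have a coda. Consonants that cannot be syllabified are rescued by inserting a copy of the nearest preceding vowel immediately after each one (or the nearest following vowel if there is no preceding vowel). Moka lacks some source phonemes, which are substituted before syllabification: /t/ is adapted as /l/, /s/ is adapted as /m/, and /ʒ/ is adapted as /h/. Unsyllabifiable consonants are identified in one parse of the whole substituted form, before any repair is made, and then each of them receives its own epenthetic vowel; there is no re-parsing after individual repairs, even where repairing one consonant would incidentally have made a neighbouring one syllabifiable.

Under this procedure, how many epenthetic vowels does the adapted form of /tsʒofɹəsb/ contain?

5

After substitution the input is /lmhofɹəmb/.
The unsyllabifiable consonants are /l/, /m/, /f/, /m/, /b/; each receives one epenthetic vowel.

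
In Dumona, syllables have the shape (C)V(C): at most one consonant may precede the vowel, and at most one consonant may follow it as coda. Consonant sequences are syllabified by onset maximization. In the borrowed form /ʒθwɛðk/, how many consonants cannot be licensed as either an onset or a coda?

Syllabifying with onset maximization leaves /ʒ/, /θ/, /k/ stranded (at most one coda consonant is licensed; onsets are limited to one consonant).

3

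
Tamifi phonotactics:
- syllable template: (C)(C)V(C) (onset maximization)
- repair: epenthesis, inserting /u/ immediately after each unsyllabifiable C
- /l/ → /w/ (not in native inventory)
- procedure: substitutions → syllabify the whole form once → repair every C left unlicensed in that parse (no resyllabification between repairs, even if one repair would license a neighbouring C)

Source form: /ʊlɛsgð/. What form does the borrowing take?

Substitution: /l/ → /w/, giving /ʊwɛsgð/.
The consonants /g/, /ð/ cannot be parsed into a legal (C)(C)V(C) syllable (at most one coda consonant is licensed; onsets may contain at most 2 consonants).
Epenthesis after each stranded consonant: /g/ → /gu/, /ð/ → /ðu/.

ʊwɛsguðu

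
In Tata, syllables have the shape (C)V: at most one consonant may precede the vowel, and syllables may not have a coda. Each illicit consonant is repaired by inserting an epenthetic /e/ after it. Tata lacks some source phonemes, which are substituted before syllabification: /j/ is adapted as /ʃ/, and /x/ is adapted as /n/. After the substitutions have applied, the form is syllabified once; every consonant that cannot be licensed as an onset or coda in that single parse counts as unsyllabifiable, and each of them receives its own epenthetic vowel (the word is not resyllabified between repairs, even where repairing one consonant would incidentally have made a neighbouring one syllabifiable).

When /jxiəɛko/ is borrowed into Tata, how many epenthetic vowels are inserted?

After substitution the input is /ʃniəɛko/.
The unsyllabifiable consonants are /ʃ/; each receives one epenthetic vowel.

1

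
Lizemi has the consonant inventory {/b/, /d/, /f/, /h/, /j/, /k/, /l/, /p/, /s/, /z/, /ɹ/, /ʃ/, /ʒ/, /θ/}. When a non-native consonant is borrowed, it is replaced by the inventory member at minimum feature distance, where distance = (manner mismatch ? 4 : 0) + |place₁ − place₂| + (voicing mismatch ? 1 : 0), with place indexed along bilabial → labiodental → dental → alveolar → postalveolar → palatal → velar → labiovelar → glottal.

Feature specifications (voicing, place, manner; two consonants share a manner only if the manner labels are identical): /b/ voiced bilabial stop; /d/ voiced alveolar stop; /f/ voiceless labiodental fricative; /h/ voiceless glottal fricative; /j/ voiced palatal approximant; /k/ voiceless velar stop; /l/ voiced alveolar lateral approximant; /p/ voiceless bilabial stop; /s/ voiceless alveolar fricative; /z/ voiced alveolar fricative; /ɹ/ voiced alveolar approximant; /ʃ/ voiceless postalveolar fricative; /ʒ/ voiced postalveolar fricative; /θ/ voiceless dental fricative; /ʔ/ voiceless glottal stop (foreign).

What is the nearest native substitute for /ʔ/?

/k/ is closest: same manner (stop), place distance 2 (glottal→velar), same voicing; total 2. Next closest is /h/ at distance 4.

k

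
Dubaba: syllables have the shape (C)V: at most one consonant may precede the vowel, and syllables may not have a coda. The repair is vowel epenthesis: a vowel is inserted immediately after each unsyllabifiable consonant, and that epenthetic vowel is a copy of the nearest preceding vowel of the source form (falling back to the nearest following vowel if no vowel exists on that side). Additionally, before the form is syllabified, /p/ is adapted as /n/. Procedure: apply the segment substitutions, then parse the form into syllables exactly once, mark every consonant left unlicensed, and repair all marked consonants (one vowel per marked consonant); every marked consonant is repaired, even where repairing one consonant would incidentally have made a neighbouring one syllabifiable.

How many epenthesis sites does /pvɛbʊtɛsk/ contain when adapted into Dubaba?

After substitution the input is /nvɛbʊtɛsk/.
The unsyllabifiable consonants are /n/, /s/, /k/; each receives one epenthetic vowel.

3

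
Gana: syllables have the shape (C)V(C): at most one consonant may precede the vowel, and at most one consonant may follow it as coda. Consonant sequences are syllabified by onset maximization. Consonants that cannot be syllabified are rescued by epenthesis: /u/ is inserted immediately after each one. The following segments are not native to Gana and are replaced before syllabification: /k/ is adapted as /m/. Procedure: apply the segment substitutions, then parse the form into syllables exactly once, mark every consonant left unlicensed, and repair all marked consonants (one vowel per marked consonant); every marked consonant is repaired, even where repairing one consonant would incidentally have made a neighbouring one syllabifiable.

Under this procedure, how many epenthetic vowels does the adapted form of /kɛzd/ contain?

After substitution the input is /mɛzd/.
The unsyllabifiable consonants are /d/; each receives one epenthetic vowel.

1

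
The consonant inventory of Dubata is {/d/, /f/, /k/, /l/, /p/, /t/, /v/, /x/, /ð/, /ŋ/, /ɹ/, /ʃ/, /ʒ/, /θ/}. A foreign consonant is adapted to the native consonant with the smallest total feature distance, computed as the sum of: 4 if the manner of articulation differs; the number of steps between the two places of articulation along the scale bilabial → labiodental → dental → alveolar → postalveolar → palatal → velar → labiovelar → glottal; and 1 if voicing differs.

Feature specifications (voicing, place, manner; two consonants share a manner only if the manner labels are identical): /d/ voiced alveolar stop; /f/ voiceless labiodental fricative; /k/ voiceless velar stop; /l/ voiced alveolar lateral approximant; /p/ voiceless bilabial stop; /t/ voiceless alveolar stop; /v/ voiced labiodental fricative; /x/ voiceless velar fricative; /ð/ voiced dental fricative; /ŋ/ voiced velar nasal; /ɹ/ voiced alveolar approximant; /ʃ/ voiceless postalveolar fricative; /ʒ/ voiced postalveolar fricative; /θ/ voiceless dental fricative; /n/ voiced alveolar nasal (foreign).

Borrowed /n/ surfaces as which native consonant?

ŋ

/ŋ/ is closest: same manner (nasal), place distance 3 (alveolar→velar), same voicing; total 3. Next closest is /d/ at distance 4.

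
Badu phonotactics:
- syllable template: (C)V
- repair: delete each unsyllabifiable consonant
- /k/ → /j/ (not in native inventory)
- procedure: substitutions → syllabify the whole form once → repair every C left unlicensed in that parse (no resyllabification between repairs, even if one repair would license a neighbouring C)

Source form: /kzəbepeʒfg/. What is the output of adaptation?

zəbepe

Substitution: /k/ → /j/, giving /jzəbepeʒfg/.
The consonants /j/, /ʒ/, /f/, /g/ cannot be parsed into a legal (C)V syllable (no codas are permitted; onsets are limited to one consonant).
Each unlicensed consonant is deleted: /j/, /ʒ/, /f/, /g/.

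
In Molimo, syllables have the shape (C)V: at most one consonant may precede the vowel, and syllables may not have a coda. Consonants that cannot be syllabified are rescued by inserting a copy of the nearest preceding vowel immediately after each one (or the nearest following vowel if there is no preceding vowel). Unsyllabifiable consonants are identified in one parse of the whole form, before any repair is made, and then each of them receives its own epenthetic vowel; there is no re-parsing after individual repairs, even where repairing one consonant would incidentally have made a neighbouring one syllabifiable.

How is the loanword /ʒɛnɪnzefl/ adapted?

ʒɛnɪnɪzefele

Under (C)V, the unsyllabifiable consonants are /n/, /f/, /l/ (no codas are permitted; onsets are limited to one consonant).
Each unlicensed consonant becomes the onset of a new syllable: /n/ → /nɪ/, /f/ → /fe/, /l/ → /le/.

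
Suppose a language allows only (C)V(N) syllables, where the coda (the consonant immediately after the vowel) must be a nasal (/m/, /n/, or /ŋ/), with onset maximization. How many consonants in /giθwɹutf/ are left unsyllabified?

4

The consonants /θ/, /w/, /t/, /f/ cannot be parsed into a legal (C)V(N) syllable (only a nasal (/m/, /n/, or /ŋ/) is licensed in coda position; onsets are limited to one consonant).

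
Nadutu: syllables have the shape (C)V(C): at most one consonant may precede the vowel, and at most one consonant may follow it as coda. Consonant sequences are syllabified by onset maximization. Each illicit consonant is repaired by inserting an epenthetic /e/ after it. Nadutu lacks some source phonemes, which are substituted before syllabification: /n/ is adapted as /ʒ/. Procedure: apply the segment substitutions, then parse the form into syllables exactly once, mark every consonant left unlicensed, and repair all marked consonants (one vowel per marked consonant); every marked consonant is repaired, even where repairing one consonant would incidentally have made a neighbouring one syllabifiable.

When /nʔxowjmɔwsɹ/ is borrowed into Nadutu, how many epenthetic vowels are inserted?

5

After substitution the input is /ʒʔxowjmɔwsɹ/.
The unsyllabifiable consonants are /ʒ/, /ʔ/, /j/, /s/, /ɹ/; each receives one epenthetic vowel.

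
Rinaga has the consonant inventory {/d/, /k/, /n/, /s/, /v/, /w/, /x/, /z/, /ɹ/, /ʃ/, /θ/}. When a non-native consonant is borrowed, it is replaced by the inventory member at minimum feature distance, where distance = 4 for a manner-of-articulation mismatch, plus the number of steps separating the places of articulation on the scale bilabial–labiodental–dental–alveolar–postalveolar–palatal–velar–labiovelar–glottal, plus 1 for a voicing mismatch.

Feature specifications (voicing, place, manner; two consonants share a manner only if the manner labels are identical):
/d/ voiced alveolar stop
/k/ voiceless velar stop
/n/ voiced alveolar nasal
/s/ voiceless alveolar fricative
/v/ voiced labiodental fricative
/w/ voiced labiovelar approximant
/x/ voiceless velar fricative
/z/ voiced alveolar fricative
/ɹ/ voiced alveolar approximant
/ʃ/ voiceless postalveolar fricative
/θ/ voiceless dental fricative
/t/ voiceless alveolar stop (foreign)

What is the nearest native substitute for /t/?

d

/d/ is closest: same manner (stop), place distance 0 (alveolar→alveolar), voicing differs (+1); total 1. Next closest is /k/ at distance 3.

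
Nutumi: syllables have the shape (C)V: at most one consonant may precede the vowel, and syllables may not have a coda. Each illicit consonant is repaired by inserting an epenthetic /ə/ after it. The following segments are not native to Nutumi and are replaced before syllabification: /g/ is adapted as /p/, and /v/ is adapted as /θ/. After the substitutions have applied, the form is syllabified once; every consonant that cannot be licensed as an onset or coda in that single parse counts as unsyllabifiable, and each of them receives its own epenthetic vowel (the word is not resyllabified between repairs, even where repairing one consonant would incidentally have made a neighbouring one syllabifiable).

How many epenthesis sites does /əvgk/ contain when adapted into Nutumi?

3

After substitution the input is /əθpk/.
The unsyllabifiable consonants are /θ/, /p/, /k/; each receives one epenthetic vowel.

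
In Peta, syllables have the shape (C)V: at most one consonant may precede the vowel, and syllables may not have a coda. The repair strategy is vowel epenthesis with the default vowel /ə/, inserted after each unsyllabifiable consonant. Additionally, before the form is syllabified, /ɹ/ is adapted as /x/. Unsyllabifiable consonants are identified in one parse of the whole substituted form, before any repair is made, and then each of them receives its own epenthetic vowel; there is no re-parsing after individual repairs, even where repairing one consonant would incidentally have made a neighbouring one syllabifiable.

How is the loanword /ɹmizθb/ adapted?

xəmizəθəbə

Substitution: /ɹ/ → /x/, giving /xmizθb/.
Syllabifying with onset maximization leaves /x/, /z/, /θ/, /b/ stranded (no codas are permitted; onsets are limited to one consonant).
Inserting the epenthetic vowel yields /x/ → /xə/, /z/ → /zə/, /θ/ → /θə/, /b/ → /bə/.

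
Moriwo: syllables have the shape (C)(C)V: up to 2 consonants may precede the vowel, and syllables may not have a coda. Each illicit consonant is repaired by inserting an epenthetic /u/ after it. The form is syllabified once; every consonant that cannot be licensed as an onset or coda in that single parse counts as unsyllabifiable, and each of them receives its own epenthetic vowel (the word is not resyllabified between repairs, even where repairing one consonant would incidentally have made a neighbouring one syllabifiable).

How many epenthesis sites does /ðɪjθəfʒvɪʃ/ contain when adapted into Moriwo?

2

The unsyllabifiable consonants are /f/, /ʃ/; each receives one epenthetic vowel.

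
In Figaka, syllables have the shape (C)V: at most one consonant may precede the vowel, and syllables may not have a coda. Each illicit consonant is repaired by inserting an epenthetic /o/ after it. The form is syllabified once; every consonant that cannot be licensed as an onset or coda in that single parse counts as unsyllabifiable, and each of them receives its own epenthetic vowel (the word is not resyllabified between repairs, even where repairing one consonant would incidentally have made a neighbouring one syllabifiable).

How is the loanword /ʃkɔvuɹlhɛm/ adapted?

ʃokɔvuɹolohɛmo

Syllabifying with onset maximization leaves /ʃ/, /ɹ/, /l/, /m/ stranded (no codas are permitted; onsets are limited to one consonant).
Epenthesis after each stranded consonant: /ʃ/ → /ʃo/, /ɹ/ → /ɹo/, /l/ → /lo/, /m/ → /mo/.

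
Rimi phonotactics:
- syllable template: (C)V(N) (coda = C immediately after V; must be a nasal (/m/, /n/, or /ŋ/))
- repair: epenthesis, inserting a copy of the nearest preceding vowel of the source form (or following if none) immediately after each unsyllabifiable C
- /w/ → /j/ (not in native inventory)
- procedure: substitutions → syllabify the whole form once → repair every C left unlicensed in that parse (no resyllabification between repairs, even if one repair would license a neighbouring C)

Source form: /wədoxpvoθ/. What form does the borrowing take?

Substitution: /w/ → /j/, giving /jədoxpvoθ/.
Syllabifying with onset maximization leaves /x/, /p/, /θ/ stranded (only a nasal (/m/, /n/, or /ŋ/) is licensed in coda position; onsets are limited to one consonant).
Inserting the epenthetic vowel yields /x/ → /xo/, /p/ → /po/, /θ/ → /θo/.

jədoxopovoθo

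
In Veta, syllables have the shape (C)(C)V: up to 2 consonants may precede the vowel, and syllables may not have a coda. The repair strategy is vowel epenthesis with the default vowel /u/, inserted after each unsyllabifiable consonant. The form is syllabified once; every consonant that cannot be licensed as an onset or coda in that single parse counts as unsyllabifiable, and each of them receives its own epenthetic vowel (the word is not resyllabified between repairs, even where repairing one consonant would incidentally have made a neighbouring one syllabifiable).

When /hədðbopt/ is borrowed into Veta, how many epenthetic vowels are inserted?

3

The unsyllabifiable consonants are /d/, /p/, /t/; each receives one epenthetic vowel.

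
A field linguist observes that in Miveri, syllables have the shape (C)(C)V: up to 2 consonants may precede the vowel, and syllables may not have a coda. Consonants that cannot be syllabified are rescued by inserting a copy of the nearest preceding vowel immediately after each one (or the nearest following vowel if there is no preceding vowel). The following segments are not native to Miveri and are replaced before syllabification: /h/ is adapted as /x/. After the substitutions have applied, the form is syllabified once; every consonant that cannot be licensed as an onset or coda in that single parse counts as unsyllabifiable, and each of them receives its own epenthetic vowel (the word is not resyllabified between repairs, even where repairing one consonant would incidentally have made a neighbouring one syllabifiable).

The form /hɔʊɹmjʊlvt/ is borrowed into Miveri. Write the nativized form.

Substitution: /h/ → /x/, giving /xɔʊɹmjʊlvt/.
The consonants /ɹ/, /l/, /v/, /t/ cannot be parsed into a legal (C)(C)V syllable (no codas are permitted; onsets may contain at most 2 consonants).
Inserting the epenthetic vowel yields /ɹ/ → /ɹʊ/, /l/ → /lʊ/, /v/ → /vʊ/, /t/ → /tʊ/.

xɔʊɹʊmjʊlʊvʊtʊ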